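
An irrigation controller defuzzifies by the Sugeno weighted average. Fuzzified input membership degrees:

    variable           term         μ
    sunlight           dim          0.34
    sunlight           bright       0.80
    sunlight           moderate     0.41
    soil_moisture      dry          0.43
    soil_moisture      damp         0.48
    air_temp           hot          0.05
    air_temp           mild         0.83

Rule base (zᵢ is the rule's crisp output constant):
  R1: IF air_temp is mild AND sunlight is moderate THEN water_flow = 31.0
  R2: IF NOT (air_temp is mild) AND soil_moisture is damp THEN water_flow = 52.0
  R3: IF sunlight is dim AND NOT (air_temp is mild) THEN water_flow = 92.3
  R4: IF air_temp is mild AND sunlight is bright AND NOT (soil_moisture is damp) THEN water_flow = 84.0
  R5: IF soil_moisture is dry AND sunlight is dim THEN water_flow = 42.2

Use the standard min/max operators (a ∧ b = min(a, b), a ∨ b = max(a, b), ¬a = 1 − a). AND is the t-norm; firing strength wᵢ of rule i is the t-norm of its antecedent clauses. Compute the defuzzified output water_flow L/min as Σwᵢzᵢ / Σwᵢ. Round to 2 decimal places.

59.17

R1 (z=31.0): mild=0.83, moderate=0.41; AND[min(a, b)] → w = 0.41
R2 (z=52.0): ¬mild=1−0.83=0.17, damp=0.48; AND[min(a, b)] → w = 0.17
R3 (z=92.3): dim=0.34, ¬mild=1−0.83=0.17; AND[min(a, b)] → w = 0.17
R4 (z=84.0): mild=0.83, bright=0.80, ¬damp=1−0.48=0.52; AND[min(a, b)] → w = 0.52
R5 (z=42.2): dry=0.43, dim=0.34; AND[min(a, b)] → w = 0.34
Weighted average = (0.41·31.0 + 0.17·52.0 + 0.17·92.3 + 0.52·84.0 + 0.34·42.2) / (0.41 + 0.17 + 0.17 + 0.52 + 0.34)
  = 95.2690 / 1.6100 = 59.17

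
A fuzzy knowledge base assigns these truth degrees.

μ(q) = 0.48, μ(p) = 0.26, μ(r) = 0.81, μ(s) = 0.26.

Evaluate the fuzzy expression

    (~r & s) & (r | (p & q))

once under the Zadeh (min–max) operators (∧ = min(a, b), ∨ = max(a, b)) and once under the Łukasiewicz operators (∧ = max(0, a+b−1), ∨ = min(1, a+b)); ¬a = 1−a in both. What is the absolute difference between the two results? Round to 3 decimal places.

Under Zadeh (min–max):
  ~r = 1 − 0.81 = 0.19
  ~r & s = min(a, b) on (0.19, 0.26) = 0.19
  p & q = min(a, b) on (0.26, 0.48) = 0.26
  r | (p & q) = max(a, b) on (0.81, 0.26) = 0.81
  (~r & s) & (r | (p & q)) = min(a, b) on (0.19, 0.81) = 0.19
  → value = 0.1900
Under Łukasiewicz:
  ~r = 1 − 0.81 = 0.19
  ~r & s = max(0, a+b−1) on (0.19, 0.26) = 0.00
  p & q = max(0, a+b−1) on (0.26, 0.48) = 0.00
  r | (p & q) = min(1, a+b) on (0.81, 0.00) = 0.81
  (~r & s) & (r | (p & q)) = max(0, a+b−1) on (0.00, 0.81) = 0.00
  → value = 0.0000
|0.1900 − 0.0000| = 0.190

0.190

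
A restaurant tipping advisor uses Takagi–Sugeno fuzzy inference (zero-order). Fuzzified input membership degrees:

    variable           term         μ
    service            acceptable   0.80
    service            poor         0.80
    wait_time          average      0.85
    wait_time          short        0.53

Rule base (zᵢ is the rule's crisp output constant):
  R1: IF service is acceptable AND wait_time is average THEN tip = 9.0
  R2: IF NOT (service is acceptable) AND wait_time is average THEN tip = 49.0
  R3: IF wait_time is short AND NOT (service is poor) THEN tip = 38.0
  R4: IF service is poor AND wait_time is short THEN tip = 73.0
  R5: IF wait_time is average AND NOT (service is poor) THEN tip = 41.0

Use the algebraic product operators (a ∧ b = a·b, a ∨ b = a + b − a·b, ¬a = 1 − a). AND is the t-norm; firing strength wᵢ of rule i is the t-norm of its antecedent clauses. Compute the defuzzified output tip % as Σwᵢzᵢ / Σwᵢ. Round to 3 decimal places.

R1 (z=9.0): acceptable=0.80, average=0.85; AND[a·b] → w = 0.6800
R2 (z=49.0): ¬acceptable=1−0.80=0.20, average=0.85; AND[a·b] → w = 0.1700
R3 (z=38.0): short=0.53, ¬poor=1−0.80=0.20; AND[a·b] → w = 0.1060
R4 (z=73.0): poor=0.80, short=0.53; AND[a·b] → w = 0.4240
R5 (z=41.0): average=0.85, ¬poor=1−0.80=0.20; AND[a·b] → w = 0.1700
Weighted average = (0.6800·9.0 + 0.1700·49.0 + 0.1060·38.0 + 0.4240·73.0 + 0.1700·41.0) / (0.6800 + 0.1700 + 0.1060 + 0.4240 + 0.1700)
  = 56.4000 / 1.5500 = 36.387

36.387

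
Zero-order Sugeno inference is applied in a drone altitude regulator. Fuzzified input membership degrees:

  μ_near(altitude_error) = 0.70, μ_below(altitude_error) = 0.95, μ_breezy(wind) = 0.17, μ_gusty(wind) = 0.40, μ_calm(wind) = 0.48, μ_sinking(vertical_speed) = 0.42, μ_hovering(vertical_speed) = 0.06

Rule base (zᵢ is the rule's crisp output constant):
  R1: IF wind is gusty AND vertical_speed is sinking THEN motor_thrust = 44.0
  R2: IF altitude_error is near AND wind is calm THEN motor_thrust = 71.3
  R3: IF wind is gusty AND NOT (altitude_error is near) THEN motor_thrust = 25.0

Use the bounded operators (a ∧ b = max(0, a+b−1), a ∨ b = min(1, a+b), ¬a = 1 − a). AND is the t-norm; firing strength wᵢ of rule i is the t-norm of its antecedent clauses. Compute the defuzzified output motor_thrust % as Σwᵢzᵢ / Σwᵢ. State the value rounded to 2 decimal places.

R1 (z=44.0): gusty=0.40, sinking=0.42; AND[max(0, a+b−1)] → w = 0.00
R2 (z=71.3): near=0.70, calm=0.48; AND[max(0, a+b−1)] → w = 0.18
R3 (z=25.0): gusty=0.40, ¬near=1−0.70=0.30; AND[max(0, a+b−1)] → w = 0.00
Weighted average = (0.00·44.0 + 0.18·71.3 + 0.00·25.0) / (0.00 + 0.18 + 0.00)
  = 12.8340 / 0.1800 = 71.30

71.30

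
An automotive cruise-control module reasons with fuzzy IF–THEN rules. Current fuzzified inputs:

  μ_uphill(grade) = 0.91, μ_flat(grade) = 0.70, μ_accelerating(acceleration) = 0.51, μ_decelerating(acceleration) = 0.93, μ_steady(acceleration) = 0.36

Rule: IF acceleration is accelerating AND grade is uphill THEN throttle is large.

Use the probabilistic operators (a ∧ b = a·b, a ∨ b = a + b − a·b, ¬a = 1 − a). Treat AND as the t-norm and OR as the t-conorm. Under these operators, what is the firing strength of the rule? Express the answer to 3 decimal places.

0.464

firing strength: accelerating=0.51, uphill=0.91; AND[a·b] → w = 0.4641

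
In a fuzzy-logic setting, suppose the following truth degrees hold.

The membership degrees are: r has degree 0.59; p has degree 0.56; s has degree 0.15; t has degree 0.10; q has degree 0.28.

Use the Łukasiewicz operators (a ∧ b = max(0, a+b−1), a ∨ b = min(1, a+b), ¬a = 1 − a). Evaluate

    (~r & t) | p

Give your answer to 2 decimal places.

~r = 1 − 0.59 = 0.41
~r & t = max(0, a+b−1) on (0.41, 0.10) = 0.00
(~r & t) | p = min(1, a+b) on (0.00, 0.56) = 0.56

0.56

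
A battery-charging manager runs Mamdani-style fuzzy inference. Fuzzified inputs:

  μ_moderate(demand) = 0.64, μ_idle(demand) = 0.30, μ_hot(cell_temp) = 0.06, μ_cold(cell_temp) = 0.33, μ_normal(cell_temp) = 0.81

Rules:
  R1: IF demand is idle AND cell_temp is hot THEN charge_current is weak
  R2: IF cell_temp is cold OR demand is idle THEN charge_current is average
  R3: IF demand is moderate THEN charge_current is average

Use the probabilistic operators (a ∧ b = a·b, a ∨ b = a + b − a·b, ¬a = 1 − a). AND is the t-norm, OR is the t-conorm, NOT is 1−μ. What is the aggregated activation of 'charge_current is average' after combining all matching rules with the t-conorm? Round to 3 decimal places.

R1: idle=0.30, hot=0.06; AND[a·b] → w = 0.0180
R2: cold=0.33, idle=0.30; OR[a + b − a·b] → w = 0.5310
R3: moderate=0.64 → w = 0.6400
Rules with consequent 'average': {R2, R3} → strengths 0.5310, 0.6400
Aggregate via t-conorm [a + b − a·b]: 0.8312

0.831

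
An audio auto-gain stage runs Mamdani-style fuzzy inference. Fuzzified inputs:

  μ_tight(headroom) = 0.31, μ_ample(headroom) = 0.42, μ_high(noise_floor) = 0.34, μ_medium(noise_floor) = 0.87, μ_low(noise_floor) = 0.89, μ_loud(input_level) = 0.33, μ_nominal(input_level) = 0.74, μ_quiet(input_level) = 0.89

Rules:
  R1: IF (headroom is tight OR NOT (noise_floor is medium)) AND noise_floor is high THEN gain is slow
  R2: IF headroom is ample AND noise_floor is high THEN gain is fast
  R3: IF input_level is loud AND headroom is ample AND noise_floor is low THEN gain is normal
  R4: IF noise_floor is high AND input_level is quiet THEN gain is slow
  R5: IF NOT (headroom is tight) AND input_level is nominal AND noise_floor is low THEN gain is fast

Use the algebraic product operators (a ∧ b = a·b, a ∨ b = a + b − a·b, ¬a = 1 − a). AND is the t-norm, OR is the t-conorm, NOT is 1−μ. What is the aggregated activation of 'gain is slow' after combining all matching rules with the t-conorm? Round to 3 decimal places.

R1: (tight=0.31 OR ¬medium=1−0.87=0.13) = 0.3997; AND[a·b] with high=0.34 → w = 0.1359
R2: ample=0.42, high=0.34; AND[a·b] → w = 0.1428
R3: loud=0.33, ample=0.42, low=0.89; AND[a·b] → w = 0.1234
R4: high=0.34, quiet=0.89; AND[a·b] → w = 0.3026
R5: ¬tight=1−0.31=0.69, nominal=0.74, low=0.89; AND[a·b] → w = 0.4544
Rules with consequent 'slow': {R1, R4} → strengths 0.1359, 0.3026
Aggregate via t-conorm [a + b − a·b]: 0.3974

0.397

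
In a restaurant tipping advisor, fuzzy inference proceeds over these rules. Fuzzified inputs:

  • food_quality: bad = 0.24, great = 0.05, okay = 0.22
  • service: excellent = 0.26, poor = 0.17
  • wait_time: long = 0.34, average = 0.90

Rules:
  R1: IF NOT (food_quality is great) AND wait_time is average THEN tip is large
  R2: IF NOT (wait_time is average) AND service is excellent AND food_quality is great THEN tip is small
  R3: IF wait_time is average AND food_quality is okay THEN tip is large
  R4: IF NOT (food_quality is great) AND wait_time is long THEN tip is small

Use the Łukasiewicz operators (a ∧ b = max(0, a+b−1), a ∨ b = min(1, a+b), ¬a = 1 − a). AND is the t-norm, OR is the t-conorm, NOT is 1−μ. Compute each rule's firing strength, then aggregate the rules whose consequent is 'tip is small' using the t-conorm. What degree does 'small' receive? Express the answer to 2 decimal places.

0.29

R1: ¬great=1−0.05=0.95, average=0.90; AND[max(0, a+b−1)] → w = 0.85
R2: ¬average=1−0.90=0.10, excellent=0.26, great=0.05; AND[max(0, a+b−1)] → w = 0.00
R3: average=0.90, okay=0.22; AND[max(0, a+b−1)] → w = 0.12
R4: ¬great=1−0.05=0.95, long=0.34; AND[max(0, a+b−1)] → w = 0.29
Rules with consequent 'small': {R2, R4} → strengths 0.00, 0.29
Aggregate via t-conorm [min(1, a+b)]: 0.29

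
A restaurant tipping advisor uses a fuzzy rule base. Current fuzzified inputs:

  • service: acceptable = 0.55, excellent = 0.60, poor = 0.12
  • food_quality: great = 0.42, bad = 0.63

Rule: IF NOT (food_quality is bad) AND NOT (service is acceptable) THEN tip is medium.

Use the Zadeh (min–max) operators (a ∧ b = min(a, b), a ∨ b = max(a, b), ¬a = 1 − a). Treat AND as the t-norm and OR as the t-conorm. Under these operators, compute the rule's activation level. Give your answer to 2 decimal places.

firing strength: ¬bad=1−0.63=0.37, ¬acceptable=1−0.55=0.45; AND[min(a, b)] → w = 0.37

0.37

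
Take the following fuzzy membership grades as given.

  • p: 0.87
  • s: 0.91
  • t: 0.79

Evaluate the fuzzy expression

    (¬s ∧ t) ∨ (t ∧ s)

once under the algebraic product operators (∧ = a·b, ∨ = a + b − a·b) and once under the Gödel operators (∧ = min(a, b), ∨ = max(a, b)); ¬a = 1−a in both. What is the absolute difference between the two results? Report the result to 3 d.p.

Under algebraic product:
  ¬s = 1 − 0.9100 = 0.0900
  ¬s ∧ t = a·b on (0.0900, 0.7900) = 0.0711
  t ∧ s = a·b on (0.7900, 0.9100) = 0.7189
  (¬s ∧ t) ∨ (t ∧ s) = a + b − a·b on (0.0711, 0.7189) = 0.7389
  → value = 0.7389
Under Gödel:
  ¬s = 1 − 0.91 = 0.09
  ¬s ∧ t = min(a, b) on (0.09, 0.79) = 0.09
  t ∧ s = min(a, b) on (0.79, 0.91) = 0.79
  (¬s ∧ t) ∨ (t ∧ s) = max(a, b) on (0.09, 0.79) = 0.79
  → value = 0.7900
|0.7389 − 0.7900| = 0.051

0.051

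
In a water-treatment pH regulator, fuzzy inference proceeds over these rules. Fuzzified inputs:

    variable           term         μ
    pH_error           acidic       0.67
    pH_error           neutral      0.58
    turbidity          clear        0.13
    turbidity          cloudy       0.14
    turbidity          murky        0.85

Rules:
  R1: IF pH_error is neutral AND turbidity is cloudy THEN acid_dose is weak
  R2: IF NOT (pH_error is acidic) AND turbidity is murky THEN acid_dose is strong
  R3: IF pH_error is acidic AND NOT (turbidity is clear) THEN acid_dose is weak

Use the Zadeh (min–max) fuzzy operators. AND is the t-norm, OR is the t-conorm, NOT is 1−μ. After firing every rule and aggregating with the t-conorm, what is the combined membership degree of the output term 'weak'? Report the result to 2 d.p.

0.67

R1: neutral=0.58, cloudy=0.14; AND[min(a, b)] → w = 0.14
R2: ¬acidic=1−0.67=0.33, murky=0.85; AND[min(a, b)] → w = 0.33
R3: acidic=0.67, ¬clear=1−0.13=0.87; AND[min(a, b)] → w = 0.67
Rules with consequent 'weak': {R1, R3} → strengths 0.14, 0.67
Aggregate via t-conorm [max(a, b)]: 0.67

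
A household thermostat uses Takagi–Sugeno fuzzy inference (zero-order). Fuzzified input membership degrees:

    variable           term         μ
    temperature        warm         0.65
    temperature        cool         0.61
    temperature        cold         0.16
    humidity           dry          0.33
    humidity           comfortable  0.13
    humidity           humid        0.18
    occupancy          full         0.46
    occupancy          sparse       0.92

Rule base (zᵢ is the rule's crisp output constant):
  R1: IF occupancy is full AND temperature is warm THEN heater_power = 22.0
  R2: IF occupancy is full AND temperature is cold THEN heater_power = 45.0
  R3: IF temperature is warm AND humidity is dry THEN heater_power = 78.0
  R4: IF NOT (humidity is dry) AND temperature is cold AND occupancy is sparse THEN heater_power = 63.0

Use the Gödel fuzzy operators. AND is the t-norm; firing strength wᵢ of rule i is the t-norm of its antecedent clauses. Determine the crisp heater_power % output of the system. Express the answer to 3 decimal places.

R1 (z=22.0): full=0.46, warm=0.65; AND[min(a, b)] → w = 0.46
R2 (z=45.0): full=0.46, cold=0.16; AND[min(a, b)] → w = 0.16
R3 (z=78.0): warm=0.65, dry=0.33; AND[min(a, b)] → w = 0.33
R4 (z=63.0): ¬dry=1−0.33=0.67, cold=0.16, sparse=0.92; AND[min(a, b)] → w = 0.16
Weighted average = (0.46·22.0 + 0.16·45.0 + 0.33·78.0 + 0.16·63.0) / (0.46 + 0.16 + 0.33 + 0.16)
  = 53.1400 / 1.1100 = 47.874

47.874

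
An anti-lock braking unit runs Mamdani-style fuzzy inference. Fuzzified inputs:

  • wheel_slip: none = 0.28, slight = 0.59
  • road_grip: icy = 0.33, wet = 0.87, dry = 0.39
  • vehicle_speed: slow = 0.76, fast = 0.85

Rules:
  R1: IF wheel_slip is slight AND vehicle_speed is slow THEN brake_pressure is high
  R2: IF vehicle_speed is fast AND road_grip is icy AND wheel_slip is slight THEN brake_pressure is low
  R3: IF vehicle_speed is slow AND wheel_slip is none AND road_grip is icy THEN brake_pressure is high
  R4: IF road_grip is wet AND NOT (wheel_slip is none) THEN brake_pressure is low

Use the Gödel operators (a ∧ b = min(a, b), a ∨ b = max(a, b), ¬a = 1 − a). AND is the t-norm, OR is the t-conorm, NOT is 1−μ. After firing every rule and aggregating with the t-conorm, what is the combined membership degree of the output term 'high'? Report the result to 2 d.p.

R1: slight=0.59, slow=0.76; AND[min(a, b)] → w = 0.59
R2: fast=0.85, icy=0.33, slight=0.59; AND[min(a, b)] → w = 0.33
R3: slow=0.76, none=0.28, icy=0.33; AND[min(a, b)] → w = 0.28
R4: wet=0.87, ¬none=1−0.28=0.72; AND[min(a, b)] → w = 0.72
Rules with consequent 'high': {R1, R3} → strengths 0.59, 0.28
Aggregate via t-conorm [max(a, b)]: 0.59

0.59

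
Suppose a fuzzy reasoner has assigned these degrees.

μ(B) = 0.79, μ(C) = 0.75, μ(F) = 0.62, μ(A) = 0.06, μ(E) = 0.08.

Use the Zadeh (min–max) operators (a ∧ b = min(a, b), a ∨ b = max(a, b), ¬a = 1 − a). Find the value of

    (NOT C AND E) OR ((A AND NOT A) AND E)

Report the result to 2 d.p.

0.08

NOT C = 1 − 0.75 = 0.25
NOT C AND E = min(a, b) on (0.25, 0.08) = 0.08
NOT A = 1 − 0.06 = 0.94
A AND NOT A = min(a, b) on (0.06, 0.94) = 0.06
(A AND NOT A) AND E = min(a, b) on (0.06, 0.08) = 0.06
(NOT C AND E) OR ((A AND NOT A) AND E) = max(a, b) on (0.08, 0.06) = 0.08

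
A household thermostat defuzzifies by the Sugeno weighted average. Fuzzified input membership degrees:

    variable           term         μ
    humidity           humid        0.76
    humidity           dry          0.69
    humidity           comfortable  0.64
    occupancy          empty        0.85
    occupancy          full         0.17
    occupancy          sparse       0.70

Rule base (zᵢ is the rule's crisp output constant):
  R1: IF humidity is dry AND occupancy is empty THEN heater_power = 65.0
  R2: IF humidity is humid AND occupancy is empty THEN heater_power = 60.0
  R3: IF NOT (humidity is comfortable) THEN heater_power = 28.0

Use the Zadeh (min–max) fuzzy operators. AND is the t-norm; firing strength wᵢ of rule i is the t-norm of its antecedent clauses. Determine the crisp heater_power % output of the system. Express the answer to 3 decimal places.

R1 (z=65.0): dry=0.69, empty=0.85; AND[min(a, b)] → w = 0.69
R2 (z=60.0): humid=0.76, empty=0.85; AND[min(a, b)] → w = 0.76
R3 (z=28.0): ¬comfortable=1−0.64=0.36 → w = 0.36
Weighted average = (0.69·65.0 + 0.76·60.0 + 0.36·28.0) / (0.69 + 0.76 + 0.36)
  = 100.5300 / 1.8100 = 55.541

55.541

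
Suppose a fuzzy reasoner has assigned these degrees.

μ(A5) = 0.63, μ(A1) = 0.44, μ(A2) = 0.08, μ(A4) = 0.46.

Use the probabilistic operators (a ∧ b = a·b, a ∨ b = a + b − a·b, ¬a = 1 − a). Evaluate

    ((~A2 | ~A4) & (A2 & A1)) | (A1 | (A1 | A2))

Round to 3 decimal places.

0.721

~A2 = 1 − 0.0800 = 0.9200
~A4 = 1 − 0.4600 = 0.5400
~A2 | ~A4 = a + b − a·b on (0.9200, 0.5400) = 0.9632
A2 & A1 = a·b on (0.0800, 0.4400) = 0.0352
(~A2 | ~A4) & (A2 & A1) = a·b on (0.9632, 0.0352) = 0.0339
A1 | A2 = a + b − a·b on (0.4400, 0.0800) = 0.4848
A1 | (A1 | A2) = a + b − a·b on (0.4400, 0.4848) = 0.7115
((~A2 | ~A4) & (A2 & A1)) | (A1 | (A1 | A2)) = a + b − a·b on (0.0339, 0.7115) = 0.7213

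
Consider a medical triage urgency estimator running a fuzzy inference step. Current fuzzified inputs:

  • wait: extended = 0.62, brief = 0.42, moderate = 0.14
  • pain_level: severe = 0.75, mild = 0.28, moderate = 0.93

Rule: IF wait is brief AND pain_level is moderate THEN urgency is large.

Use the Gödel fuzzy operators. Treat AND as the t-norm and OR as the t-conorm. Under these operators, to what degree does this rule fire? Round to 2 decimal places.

firing strength: brief=0.42, moderate=0.93; AND[min(a, b)] → w = 0.42

0.42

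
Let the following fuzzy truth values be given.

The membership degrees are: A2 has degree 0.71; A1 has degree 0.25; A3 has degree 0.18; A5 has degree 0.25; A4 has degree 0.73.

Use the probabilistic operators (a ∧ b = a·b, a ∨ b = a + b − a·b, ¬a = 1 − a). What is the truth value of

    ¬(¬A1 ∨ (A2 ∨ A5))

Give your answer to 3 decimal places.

0.054

¬A1 = 1 − 0.2500 = 0.7500
A2 ∨ A5 = a + b − a·b on (0.7100, 0.2500) = 0.7825
¬A1 ∨ (A2 ∨ A5) = a + b − a·b on (0.7500, 0.7825) = 0.9456
¬(¬A1 ∨ (A2 ∨ A5)) = 1 − 0.9456 = 0.0544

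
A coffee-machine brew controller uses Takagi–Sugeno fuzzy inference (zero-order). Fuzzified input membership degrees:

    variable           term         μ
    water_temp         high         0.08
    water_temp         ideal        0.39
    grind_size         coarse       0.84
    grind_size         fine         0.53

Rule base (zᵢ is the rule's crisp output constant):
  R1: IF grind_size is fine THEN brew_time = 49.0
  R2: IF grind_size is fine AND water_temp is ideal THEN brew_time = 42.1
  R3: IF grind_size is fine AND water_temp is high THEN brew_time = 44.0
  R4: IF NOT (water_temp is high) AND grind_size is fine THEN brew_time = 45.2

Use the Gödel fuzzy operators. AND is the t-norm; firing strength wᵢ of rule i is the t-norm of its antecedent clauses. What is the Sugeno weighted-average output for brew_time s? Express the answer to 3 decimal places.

45.663

R1 (z=49.0): fine=0.53 → w = 0.53
R2 (z=42.1): fine=0.53, ideal=0.39; AND[min(a, b)] → w = 0.39
R3 (z=44.0): fine=0.53, high=0.08; AND[min(a, b)] → w = 0.08
R4 (z=45.2): ¬high=1−0.08=0.92, fine=0.53; AND[min(a, b)] → w = 0.53
Weighted average = (0.53·49.0 + 0.39·42.1 + 0.08·44.0 + 0.53·45.2) / (0.53 + 0.39 + 0.08 + 0.53)
  = 69.8650 / 1.5300 = 45.663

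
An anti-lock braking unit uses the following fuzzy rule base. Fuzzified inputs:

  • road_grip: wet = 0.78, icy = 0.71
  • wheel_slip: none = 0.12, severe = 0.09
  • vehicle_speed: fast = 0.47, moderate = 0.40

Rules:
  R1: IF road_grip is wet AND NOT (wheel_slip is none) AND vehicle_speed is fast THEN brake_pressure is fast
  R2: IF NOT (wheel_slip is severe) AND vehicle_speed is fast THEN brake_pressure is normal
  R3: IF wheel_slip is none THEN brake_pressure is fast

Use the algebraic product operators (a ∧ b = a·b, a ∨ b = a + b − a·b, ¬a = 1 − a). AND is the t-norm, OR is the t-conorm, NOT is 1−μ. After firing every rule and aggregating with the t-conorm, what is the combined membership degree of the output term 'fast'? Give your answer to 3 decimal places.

0.404

R1: wet=0.78, ¬none=1−0.12=0.88, fast=0.47; AND[a·b] → w = 0.3226
R2: ¬severe=1−0.09=0.91, fast=0.47; AND[a·b] → w = 0.4277
R3: none=0.12 → w = 0.1200
Rules with consequent 'fast': {R1, R3} → strengths 0.3226, 0.1200
Aggregate via t-conorm [a + b − a·b]: 0.4039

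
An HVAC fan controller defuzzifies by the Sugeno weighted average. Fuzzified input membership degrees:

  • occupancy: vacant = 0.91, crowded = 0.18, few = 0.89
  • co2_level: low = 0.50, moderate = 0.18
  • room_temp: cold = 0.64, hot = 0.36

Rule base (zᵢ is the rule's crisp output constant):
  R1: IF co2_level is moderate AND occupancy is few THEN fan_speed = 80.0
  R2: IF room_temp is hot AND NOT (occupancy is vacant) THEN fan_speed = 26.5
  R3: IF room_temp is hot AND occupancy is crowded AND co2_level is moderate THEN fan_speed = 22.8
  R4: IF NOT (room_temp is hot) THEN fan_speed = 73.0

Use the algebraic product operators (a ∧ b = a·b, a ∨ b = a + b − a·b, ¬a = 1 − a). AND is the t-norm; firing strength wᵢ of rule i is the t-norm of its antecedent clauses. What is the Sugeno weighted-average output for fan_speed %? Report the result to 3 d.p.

R1 (z=80.0): moderate=0.18, few=0.89; AND[a·b] → w = 0.1602
R2 (z=26.5): hot=0.36, ¬vacant=1−0.91=0.09; AND[a·b] → w = 0.0324
R3 (z=22.8): hot=0.36, crowded=0.18, moderate=0.18; AND[a·b] → w = 0.0117
R4 (z=73.0): ¬hot=1−0.36=0.64 → w = 0.6400
Weighted average = (0.1602·80.0 + 0.0324·26.5 + 0.0117·22.8 + 0.6400·73.0) / (0.1602 + 0.0324 + 0.0117 + 0.6400)
  = 60.6605 / 0.8443 = 71.850

71.850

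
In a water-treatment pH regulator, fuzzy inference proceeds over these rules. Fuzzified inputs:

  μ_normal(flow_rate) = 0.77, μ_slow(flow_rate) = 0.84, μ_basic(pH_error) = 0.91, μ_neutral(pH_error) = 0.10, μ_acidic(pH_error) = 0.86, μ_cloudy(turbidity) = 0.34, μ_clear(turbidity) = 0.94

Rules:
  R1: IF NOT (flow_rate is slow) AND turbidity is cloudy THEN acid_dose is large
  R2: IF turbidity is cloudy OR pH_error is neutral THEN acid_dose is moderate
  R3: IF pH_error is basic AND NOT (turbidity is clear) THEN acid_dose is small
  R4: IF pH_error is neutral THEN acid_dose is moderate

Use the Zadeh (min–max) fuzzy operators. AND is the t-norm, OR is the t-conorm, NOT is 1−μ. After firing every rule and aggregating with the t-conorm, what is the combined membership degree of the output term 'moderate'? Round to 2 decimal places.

0.34

R1: ¬slow=1−0.84=0.16, cloudy=0.34; AND[min(a, b)] → w = 0.16
R2: cloudy=0.34, neutral=0.10; OR[max(a, b)] → w = 0.34
R3: basic=0.91, ¬clear=1−0.94=0.06; AND[min(a, b)] → w = 0.06
R4: neutral=0.10 → w = 0.10
Rules with consequent 'moderate': {R2, R4} → strengths 0.34, 0.10
Aggregate via t-conorm [max(a, b)]: 0.34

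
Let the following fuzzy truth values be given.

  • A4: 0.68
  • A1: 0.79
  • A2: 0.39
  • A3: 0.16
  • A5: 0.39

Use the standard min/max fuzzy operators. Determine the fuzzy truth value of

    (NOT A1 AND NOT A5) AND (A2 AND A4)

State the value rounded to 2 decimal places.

0.21

NOT A1 = 1 − 0.79 = 0.21
NOT A5 = 1 − 0.39 = 0.61
NOT A1 AND NOT A5 = min(a, b) on (0.21, 0.61) = 0.21
A2 AND A4 = min(a, b) on (0.39, 0.68) = 0.39
(NOT A1 AND NOT A5) AND (A2 AND A4) = min(a, b) on (0.21, 0.39) = 0.21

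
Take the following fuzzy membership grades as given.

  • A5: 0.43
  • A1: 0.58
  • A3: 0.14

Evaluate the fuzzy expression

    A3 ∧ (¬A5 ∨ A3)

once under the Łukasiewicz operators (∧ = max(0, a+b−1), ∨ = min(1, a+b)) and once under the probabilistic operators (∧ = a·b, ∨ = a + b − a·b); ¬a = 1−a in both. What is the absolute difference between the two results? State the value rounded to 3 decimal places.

0.088

Under Łukasiewicz:
  ¬A5 = 1 − 0.43 = 0.57
  ¬A5 ∨ A3 = min(1, a+b) on (0.57, 0.14) = 0.71
  A3 ∧ (¬A5 ∨ A3) = max(0, a+b−1) on (0.14, 0.71) = 0.00
  → value = 0.0000
Under probabilistic:
  ¬A5 = 1 − 0.4300 = 0.5700
  ¬A5 ∨ A3 = a + b − a·b on (0.5700, 0.1400) = 0.6302
  A3 ∧ (¬A5 ∨ A3) = a·b on (0.1400, 0.6302) = 0.0882
  → value = 0.0882
|0.0000 − 0.0882| = 0.088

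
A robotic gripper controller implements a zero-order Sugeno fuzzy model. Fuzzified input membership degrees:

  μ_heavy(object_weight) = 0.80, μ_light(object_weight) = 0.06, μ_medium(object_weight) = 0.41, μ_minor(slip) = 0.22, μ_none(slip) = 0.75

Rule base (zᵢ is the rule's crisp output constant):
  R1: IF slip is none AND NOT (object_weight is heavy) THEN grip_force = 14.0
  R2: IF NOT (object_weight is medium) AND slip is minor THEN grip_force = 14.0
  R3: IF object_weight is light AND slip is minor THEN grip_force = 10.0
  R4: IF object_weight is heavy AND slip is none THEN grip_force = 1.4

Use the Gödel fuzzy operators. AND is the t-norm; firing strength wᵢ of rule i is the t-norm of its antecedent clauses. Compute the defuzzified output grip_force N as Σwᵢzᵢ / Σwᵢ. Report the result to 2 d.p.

6.12

R1 (z=14.0): none=0.75, ¬heavy=1−0.80=0.20; AND[min(a, b)] → w = 0.20
R2 (z=14.0): ¬medium=1−0.41=0.59, minor=0.22; AND[min(a, b)] → w = 0.22
R3 (z=10.0): light=0.06, minor=0.22; AND[min(a, b)] → w = 0.06
R4 (z=1.4): heavy=0.80, none=0.75; AND[min(a, b)] → w = 0.75
Weighted average = (0.20·14.0 + 0.22·14.0 + 0.06·10.0 + 0.75·1.4) / (0.20 + 0.22 + 0.06 + 0.75)
  = 7.5300 / 1.2300 = 6.12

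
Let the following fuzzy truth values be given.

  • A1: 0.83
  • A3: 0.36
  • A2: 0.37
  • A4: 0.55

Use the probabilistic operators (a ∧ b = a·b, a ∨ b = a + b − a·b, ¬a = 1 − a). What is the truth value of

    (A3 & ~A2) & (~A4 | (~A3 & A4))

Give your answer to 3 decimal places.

0.146

~A2 = 1 − 0.3700 = 0.6300
A3 & ~A2 = a·b on (0.3600, 0.6300) = 0.2268
~A4 = 1 − 0.5500 = 0.4500
~A3 = 1 − 0.3600 = 0.6400
~A3 & A4 = a·b on (0.6400, 0.5500) = 0.3520
~A4 | (~A3 & A4) = a + b − a·b on (0.4500, 0.3520) = 0.6436
(A3 & ~A2) & (~A4 | (~A3 & A4)) = a·b on (0.2268, 0.6436) = 0.1460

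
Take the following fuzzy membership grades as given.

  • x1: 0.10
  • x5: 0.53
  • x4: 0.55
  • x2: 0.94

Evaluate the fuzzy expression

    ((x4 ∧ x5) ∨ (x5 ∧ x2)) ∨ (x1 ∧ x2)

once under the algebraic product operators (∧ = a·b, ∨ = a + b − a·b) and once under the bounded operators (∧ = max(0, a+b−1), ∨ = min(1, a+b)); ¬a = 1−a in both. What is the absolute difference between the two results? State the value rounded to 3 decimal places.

Under algebraic product:
  x4 ∧ x5 = a·b on (0.5500, 0.5300) = 0.2915
  x5 ∧ x2 = a·b on (0.5300, 0.9400) = 0.4982
  (x4 ∧ x5) ∨ (x5 ∧ x2) = a + b − a·b on (0.2915, 0.4982) = 0.6445
  x1 ∧ x2 = a·b on (0.1000, 0.9400) = 0.0940
  ((x4 ∧ x5) ∨ (x5 ∧ x2)) ∨ (x1 ∧ x2) = a + b − a·b on (0.6445, 0.0940) = 0.6779
  → value = 0.6779
Under bounded:
  x4 ∧ x5 = max(0, a+b−1) on (0.55, 0.53) = 0.08
  x5 ∧ x2 = max(0, a+b−1) on (0.53, 0.94) = 0.47
  (x4 ∧ x5) ∨ (x5 ∧ x2) = min(1, a+b) on (0.08, 0.47) = 0.55
  x1 ∧ x2 = max(0, a+b−1) on (0.10, 0.94) = 0.04
  ((x4 ∧ x5) ∨ (x5 ∧ x2)) ∨ (x1 ∧ x2) = min(1, a+b) on (0.55, 0.04) = 0.59
  → value = 0.5900
|0.6779 − 0.5900| = 0.088

0.088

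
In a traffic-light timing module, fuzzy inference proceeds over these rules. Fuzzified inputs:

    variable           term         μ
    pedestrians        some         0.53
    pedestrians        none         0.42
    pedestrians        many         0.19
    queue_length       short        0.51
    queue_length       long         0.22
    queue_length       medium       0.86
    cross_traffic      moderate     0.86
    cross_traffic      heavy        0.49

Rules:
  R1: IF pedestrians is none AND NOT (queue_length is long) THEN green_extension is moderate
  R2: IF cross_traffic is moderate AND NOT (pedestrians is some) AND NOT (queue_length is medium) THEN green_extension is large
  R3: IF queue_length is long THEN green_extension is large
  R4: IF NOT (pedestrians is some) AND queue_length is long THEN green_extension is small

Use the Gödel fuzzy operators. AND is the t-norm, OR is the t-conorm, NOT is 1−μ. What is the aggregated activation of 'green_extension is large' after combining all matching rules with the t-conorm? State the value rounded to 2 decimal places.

R1: none=0.42, ¬long=1−0.22=0.78; AND[min(a, b)] → w = 0.42
R2: moderate=0.86, ¬some=1−0.53=0.47, ¬medium=1−0.86=0.14; AND[min(a, b)] → w = 0.14
R3: long=0.22 → w = 0.22
R4: ¬some=1−0.53=0.47, long=0.22; AND[min(a, b)] → w = 0.22
Rules with consequent 'large': {R2, R3} → strengths 0.14, 0.22
Aggregate via t-conorm [max(a, b)]: 0.22

0.22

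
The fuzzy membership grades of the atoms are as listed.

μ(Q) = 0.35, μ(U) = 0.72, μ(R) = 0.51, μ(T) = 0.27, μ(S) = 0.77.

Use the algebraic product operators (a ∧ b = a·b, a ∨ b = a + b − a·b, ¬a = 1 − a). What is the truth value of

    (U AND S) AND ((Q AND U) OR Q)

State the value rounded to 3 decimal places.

U AND S = a·b on (0.7200, 0.7700) = 0.5544
Q AND U = a·b on (0.3500, 0.7200) = 0.2520
(Q AND U) OR Q = a + b − a·b on (0.2520, 0.3500) = 0.5138
(U AND S) AND ((Q AND U) OR Q) = a·b on (0.5544, 0.5138) = 0.2849

0.285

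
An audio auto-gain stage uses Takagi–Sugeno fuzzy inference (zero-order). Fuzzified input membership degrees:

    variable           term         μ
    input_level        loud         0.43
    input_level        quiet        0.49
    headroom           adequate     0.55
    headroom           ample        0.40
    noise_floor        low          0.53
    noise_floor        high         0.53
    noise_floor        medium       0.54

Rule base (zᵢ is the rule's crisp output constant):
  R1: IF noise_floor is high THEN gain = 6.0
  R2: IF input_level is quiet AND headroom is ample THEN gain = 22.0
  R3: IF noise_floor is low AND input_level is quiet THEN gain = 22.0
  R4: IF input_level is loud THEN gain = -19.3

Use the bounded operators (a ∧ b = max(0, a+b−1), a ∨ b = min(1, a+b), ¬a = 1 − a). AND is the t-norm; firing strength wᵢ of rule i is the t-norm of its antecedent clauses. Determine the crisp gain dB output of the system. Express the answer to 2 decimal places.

R1 (z=6.0): high=0.53 → w = 0.53
R2 (z=22.0): quiet=0.49, ample=0.40; AND[max(0, a+b−1)] → w = 0.00
R3 (z=22.0): low=0.53, quiet=0.49; AND[max(0, a+b−1)] → w = 0.02
R4 (z=-19.3): loud=0.43 → w = 0.43
Weighted average = (0.53·6.0 + 0.00·22.0 + 0.02·22.0 + 0.43·-19.3) / (0.53 + 0.00 + 0.02 + 0.43)
  = -4.6790 / 0.9800 = -4.77

-4.77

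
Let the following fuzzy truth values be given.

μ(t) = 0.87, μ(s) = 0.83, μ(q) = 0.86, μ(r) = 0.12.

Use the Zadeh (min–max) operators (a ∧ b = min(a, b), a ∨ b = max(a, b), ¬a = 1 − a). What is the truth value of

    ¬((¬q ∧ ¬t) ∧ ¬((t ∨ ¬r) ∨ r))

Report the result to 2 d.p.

¬q = 1 − 0.86 = 0.14
¬t = 1 − 0.87 = 0.13
¬q ∧ ¬t = min(a, b) on (0.14, 0.13) = 0.13
¬r = 1 − 0.12 = 0.88
t ∨ ¬r = max(a, b) on (0.87, 0.88) = 0.88
(t ∨ ¬r) ∨ r = max(a, b) on (0.88, 0.12) = 0.88
¬((t ∨ ¬r) ∨ r) = 1 − 0.88 = 0.12
(¬q ∧ ¬t) ∧ ¬((t ∨ ¬r) ∨ r) = min(a, b) on (0.13, 0.12) = 0.12
¬((¬q ∧ ¬t) ∧ ¬((t ∨ ¬r) ∨ r)) = 1 − 0.12 = 0.88

0.88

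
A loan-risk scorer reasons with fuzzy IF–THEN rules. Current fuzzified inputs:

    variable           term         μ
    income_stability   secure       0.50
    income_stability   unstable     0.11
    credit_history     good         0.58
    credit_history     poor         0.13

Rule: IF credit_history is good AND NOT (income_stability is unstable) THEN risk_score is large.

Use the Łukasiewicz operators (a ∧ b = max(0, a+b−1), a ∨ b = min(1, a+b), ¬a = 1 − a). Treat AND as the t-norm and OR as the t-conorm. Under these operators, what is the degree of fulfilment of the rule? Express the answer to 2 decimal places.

firing strength: good=0.58, ¬unstable=1−0.11=0.89; AND[max(0, a+b−1)] → w = 0.47

0.47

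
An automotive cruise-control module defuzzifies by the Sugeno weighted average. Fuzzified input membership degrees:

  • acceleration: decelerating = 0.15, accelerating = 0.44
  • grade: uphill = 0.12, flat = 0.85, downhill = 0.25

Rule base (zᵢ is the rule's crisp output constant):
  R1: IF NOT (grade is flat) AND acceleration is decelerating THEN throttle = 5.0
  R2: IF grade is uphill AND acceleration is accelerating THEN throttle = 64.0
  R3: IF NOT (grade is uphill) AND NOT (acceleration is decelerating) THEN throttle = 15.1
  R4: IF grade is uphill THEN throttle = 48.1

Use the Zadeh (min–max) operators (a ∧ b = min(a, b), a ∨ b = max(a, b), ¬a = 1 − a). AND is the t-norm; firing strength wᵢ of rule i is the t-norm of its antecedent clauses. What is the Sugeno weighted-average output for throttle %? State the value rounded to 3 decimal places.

21.804

R1 (z=5.0): ¬flat=1−0.85=0.15, decelerating=0.15; AND[min(a, b)] → w = 0.15
R2 (z=64.0): uphill=0.12, accelerating=0.44; AND[min(a, b)] → w = 0.12
R3 (z=15.1): ¬uphill=1−0.12=0.88, ¬decelerating=1−0.15=0.85; AND[min(a, b)] → w = 0.85
R4 (z=48.1): uphill=0.12 → w = 0.12
Weighted average = (0.15·5.0 + 0.12·64.0 + 0.85·15.1 + 0.12·48.1) / (0.15 + 0.12 + 0.85 + 0.12)
  = 27.0370 / 1.2400 = 21.804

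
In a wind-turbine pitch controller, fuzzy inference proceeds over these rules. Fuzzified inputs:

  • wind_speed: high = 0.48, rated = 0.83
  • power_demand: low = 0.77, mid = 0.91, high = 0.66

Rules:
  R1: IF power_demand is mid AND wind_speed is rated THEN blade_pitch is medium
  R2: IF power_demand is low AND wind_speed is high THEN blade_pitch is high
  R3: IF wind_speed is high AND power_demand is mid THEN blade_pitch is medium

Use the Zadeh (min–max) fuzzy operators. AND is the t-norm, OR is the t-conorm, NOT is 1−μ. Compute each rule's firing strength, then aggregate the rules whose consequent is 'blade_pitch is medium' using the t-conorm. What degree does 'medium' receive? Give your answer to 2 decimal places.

R1: mid=0.91, rated=0.83; AND[min(a, b)] → w = 0.83
R2: low=0.77, high=0.48; AND[min(a, b)] → w = 0.48
R3: high=0.48, mid=0.91; AND[min(a, b)] → w = 0.48
Rules with consequent 'medium': {R1, R3} → strengths 0.83, 0.48
Aggregate via t-conorm [max(a, b)]: 0.83

0.83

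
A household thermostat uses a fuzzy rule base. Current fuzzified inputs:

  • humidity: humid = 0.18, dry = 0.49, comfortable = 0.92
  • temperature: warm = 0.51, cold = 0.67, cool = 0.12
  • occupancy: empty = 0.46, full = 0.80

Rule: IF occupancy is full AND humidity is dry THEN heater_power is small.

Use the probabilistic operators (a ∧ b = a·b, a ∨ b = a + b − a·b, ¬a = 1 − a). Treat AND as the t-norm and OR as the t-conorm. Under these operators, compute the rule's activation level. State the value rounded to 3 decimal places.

firing strength: full=0.80, dry=0.49; AND[a·b] → w = 0.3920

0.392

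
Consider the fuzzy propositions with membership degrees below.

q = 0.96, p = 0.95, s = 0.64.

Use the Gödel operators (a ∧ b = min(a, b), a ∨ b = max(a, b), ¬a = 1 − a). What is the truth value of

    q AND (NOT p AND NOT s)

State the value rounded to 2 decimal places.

0.05

NOT p = 1 − 0.95 = 0.05
NOT s = 1 − 0.64 = 0.36
NOT p AND NOT s = min(a, b) on (0.05, 0.36) = 0.05
q AND (NOT p AND NOT s) = min(a, b) on (0.96, 0.05) = 0.05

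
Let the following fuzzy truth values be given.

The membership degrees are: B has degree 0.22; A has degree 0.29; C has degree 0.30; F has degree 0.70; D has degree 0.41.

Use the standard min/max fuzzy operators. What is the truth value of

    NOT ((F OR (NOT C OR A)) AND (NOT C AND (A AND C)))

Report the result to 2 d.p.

NOT C = 1 − 0.30 = 0.70
NOT C OR A = max(a, b) on (0.70, 0.29) = 0.70
F OR (NOT C OR A) = max(a, b) on (0.70, 0.70) = 0.70
NOT C = 1 − 0.30 = 0.70
A AND C = min(a, b) on (0.29, 0.30) = 0.29
NOT C AND (A AND C) = min(a, b) on (0.70, 0.29) = 0.29
(F OR (NOT C OR A)) AND (NOT C AND (A AND C)) = min(a, b) on (0.70, 0.29) = 0.29
NOT ((F OR (NOT C OR A)) AND (NOT C AND (A AND C))) = 1 − 0.29 = 0.71

0.71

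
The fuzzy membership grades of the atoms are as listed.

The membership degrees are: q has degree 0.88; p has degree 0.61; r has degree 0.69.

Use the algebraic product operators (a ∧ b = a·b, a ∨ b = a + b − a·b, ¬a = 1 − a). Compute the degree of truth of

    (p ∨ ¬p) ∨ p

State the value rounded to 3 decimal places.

0.907

¬p = 1 − 0.6100 = 0.3900
p ∨ ¬p = a + b − a·b on (0.6100, 0.3900) = 0.7621
(p ∨ ¬p) ∨ p = a + b − a·b on (0.7621, 0.6100) = 0.9072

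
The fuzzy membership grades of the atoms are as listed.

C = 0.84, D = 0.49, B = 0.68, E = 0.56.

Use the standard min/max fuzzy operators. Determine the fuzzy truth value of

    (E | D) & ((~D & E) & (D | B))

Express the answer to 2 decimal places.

E | D = max(a, b) on (0.56, 0.49) = 0.56
~D = 1 − 0.49 = 0.51
~D & E = min(a, b) on (0.51, 0.56) = 0.51
D | B = max(a, b) on (0.49, 0.68) = 0.68
(~D & E) & (D | B) = min(a, b) on (0.51, 0.68) = 0.51
(E | D) & ((~D & E) & (D | B)) = min(a, b) on (0.56, 0.51) = 0.51

0.51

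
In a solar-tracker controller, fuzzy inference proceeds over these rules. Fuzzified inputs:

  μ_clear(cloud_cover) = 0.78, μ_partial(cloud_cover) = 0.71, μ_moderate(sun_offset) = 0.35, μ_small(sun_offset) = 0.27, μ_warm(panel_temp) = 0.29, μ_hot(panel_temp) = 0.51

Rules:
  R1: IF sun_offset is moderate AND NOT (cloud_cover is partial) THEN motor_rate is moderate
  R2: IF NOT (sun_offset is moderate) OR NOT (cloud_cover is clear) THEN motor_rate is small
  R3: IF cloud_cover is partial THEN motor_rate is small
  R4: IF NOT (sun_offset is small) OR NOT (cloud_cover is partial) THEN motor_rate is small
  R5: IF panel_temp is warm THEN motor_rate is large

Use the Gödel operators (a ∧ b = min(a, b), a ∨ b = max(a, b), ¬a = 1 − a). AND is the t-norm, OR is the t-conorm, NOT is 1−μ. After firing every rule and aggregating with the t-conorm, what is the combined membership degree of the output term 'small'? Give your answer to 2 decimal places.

R1: moderate=0.35, ¬partial=1−0.71=0.29; AND[min(a, b)] → w = 0.29
R2: ¬moderate=1−0.35=0.65, ¬clear=1−0.78=0.22; OR[max(a, b)] → w = 0.65
R3: partial=0.71 → w = 0.71
R4: ¬small=1−0.27=0.73, ¬partial=1−0.71=0.29; OR[max(a, b)] → w = 0.73
R5: warm=0.29 → w = 0.29
Rules with consequent 'small': {R2, R3, R4} → strengths 0.65, 0.71, 0.73
Aggregate via t-conorm [max(a, b)]: 0.73

0.73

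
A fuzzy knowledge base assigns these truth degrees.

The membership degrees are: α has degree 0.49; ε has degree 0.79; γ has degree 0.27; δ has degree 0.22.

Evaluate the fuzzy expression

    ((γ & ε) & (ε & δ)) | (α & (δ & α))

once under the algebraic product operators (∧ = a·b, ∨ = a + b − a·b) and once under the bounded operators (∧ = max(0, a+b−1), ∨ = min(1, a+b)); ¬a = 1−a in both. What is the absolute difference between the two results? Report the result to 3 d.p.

Under algebraic product:
  γ & ε = a·b on (0.2700, 0.7900) = 0.2133
  ε & δ = a·b on (0.7900, 0.2200) = 0.1738
  (γ & ε) & (ε & δ) = a·b on (0.2133, 0.1738) = 0.0371
  δ & α = a·b on (0.2200, 0.4900) = 0.1078
  α & (δ & α) = a·b on (0.4900, 0.1078) = 0.0528
  ((γ & ε) & (ε & δ)) | (α & (δ & α)) = a + b − a·b on (0.0371, 0.0528) = 0.0879
  → value = 0.0879
Under bounded:
  γ & ε = max(0, a+b−1) on (0.27, 0.79) = 0.06
  ε & δ = max(0, a+b−1) on (0.79, 0.22) = 0.01
  (γ & ε) & (ε & δ) = max(0, a+b−1) on (0.06, 0.01) = 0.00
  δ & α = max(0, a+b−1) on (0.22, 0.49) = 0.00
  α & (δ & α) = max(0, a+b−1) on (0.49, 0.00) = 0.00
  ((γ & ε) & (ε & δ)) | (α & (δ & α)) = min(1, a+b) on (0.00, 0.00) = 0.00
  → value = 0.0000
|0.0879 − 0.0000| = 0.088

0.088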